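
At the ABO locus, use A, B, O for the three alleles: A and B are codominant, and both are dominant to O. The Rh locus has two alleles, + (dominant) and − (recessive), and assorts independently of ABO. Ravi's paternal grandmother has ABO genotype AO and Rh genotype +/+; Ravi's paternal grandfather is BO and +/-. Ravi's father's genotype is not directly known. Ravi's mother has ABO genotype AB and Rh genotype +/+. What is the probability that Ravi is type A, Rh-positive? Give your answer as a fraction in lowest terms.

Ravi's father's ABO genotype from AO × BO: 1/4 AB, 1/4 AO, 1/4 BO, 1/4 OO.
Crossing each possibility with the mother AB and summing P(type A): 1/4·1/4 + 1/4·1/2 + 1/4·1/4 + 1/4·1/2 = 3/8.
Similarly for Rh via the father's Rh distribution: P(Rh+) = 1.
Independent loci: 3/8 × 1 = 3/8.

3/8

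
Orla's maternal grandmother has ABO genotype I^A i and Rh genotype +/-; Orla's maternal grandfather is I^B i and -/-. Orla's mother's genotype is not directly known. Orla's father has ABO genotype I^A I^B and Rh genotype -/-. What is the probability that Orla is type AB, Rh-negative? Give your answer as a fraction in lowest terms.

3/16

Orla's mother's ABO genotype from I^A i × I^B i: 1/4 I^A I^B, 1/4 I^A i, 1/4 I^B i, 1/4 i i.
Crossing each possibility with the father I^A I^B and summing P(type AB): 1/4·1/2 + 1/4·1/4 + 1/4·1/4 + 1/4·0 = 1/4.
Similarly for Rh via the mother's Rh distribution: P(Rh-) = 3/4.
Independent loci: 1/4 × 3/4 = 3/16.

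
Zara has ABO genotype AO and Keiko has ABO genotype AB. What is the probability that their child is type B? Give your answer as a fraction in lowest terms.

ABO cross AO × AB → offspring phenotypes: 1/2 A, 1/4 B, 1/4 AB.
So P(type B) = 1/4.

1/4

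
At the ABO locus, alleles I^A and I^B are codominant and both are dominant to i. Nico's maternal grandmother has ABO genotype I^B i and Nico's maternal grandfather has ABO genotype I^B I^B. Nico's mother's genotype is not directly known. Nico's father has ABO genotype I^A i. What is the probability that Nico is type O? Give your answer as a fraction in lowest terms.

Nico's mother's ABO genotype from I^B i × I^B I^B: 1/2 I^B I^B, 1/2 I^B i.
Crossing each possibility with the father I^A i and summing P(type O): 1/2·0 + 1/2·1/4 = 1/8.

1/8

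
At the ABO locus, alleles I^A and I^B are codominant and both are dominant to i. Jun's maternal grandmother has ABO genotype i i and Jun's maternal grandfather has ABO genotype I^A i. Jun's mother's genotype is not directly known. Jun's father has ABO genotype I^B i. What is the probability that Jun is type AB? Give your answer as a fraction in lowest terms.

Jun's mother's ABO genotype from i i × I^A i: 1/2 I^A i, 1/2 i i.
Crossing each possibility with the father I^B i and summing P(type AB): 1/2·1/4 + 1/2·0 = 1/8.

1/8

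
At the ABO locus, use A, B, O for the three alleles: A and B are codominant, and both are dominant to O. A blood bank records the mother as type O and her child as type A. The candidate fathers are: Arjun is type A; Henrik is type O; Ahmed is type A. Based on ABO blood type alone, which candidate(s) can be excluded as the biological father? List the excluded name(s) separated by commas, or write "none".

Henrik

A candidate is excluded only if no genotype consistent with his phenotype could produce a type A child with a type O mother.
Henrik (type O): no genotype consistent with that phenotype can produce a type-A child with a type-O mother.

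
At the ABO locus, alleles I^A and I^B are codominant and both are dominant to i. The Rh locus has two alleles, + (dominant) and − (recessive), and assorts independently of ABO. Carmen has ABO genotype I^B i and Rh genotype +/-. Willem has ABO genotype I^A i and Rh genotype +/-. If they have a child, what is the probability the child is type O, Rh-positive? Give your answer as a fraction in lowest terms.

3/16

ABO cross I^B i × I^A i → offspring phenotypes: 1/4 O, 1/4 A, 1/4 B, 1/4 AB.
Rh cross +/- × +/- → 3/4 Rh+, 1/4 Rh-.
Independent loci: P(type O, Rh-positive) = 1/4 × 3/4 = 3/16.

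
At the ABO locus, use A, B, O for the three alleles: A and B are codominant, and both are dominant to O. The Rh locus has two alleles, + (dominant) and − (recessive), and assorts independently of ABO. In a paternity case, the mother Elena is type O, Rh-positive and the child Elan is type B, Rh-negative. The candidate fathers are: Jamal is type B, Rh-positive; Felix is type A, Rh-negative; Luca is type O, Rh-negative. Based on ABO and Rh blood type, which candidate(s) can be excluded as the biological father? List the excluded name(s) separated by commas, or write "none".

A candidate is excluded only if no genotype consistent with his phenotype could produce a type B, Rh-negative child with a type O, Rh-positive mother.
Felix (type A, Rh-): no genotype consistent with that phenotype can produce a type-B Rh- child with a type-O mother.
Luca (type O, Rh-): no genotype consistent with that phenotype can produce a type-B Rh- child with a type-O mother.

Felix, Luca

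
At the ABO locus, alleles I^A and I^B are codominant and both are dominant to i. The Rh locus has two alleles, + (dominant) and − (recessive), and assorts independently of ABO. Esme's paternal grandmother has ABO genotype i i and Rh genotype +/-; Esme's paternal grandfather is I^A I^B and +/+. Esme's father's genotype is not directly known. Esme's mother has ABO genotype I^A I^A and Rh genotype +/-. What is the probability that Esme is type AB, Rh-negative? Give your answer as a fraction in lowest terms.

1/32

Esme's father's ABO genotype from i i × I^A I^B: 1/2 I^A i, 1/2 I^B i.
Crossing each possibility with the mother I^A I^A and summing P(type AB): 1/2·0 + 1/2·1/2 = 1/4.
Similarly for Rh via the father's Rh distribution: P(Rh-) = 1/8.
Independent loci: 1/4 × 1/8 = 1/32.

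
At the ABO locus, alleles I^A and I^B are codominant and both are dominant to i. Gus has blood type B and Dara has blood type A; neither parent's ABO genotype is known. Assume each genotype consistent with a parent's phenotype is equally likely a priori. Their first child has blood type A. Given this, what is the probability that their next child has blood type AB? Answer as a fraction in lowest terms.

Possible genotypes: Gus ∈ {I^B I^B, I^B i}; Dara ∈ {I^A I^A, I^A i}.
Weight each parental genotype pair by prior × P(type-A child):
  I^B i × I^A I^A: posterior weight 2/3; P(next child type AB) = 1/2.
  I^B i × I^A i: posterior weight 1/3; P(next child type AB) = 1/4.
Weighted sum = 5/12.

5/12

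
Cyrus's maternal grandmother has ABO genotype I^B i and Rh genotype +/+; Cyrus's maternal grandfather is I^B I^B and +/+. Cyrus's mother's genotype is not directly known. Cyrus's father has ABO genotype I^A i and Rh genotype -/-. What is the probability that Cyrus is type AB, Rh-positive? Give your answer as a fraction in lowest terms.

Cyrus's mother's ABO genotype from I^B i × I^B I^B: 1/2 I^B I^B, 1/2 I^B i.
Crossing each possibility with the father I^A i and summing P(type AB): 1/2·1/2 + 1/2·1/4 = 3/8.
Similarly for Rh via the mother's Rh distribution: P(Rh+) = 1.
Independent loci: 3/8 × 1 = 3/8.

3/8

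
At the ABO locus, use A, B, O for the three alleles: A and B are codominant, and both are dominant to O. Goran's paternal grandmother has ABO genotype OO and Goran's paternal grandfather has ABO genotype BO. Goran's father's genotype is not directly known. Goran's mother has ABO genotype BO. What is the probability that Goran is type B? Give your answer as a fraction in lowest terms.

5/8

Goran's father's ABO genotype from OO × BO: 1/2 BO, 1/2 OO.
Crossing each possibility with the mother BO and summing P(type B): 1/2·3/4 + 1/2·1/2 = 5/8.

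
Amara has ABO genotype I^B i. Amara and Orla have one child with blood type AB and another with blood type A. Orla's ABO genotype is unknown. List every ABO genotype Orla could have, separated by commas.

I^A I^A, I^A I^B, I^A i

For each candidate genotype of Orla, check whether crossing it with I^B i can produce every observed child phenotype.
  I^A I^A → possible child types {A, AB} ✓
  I^A I^B → possible child types {A, B, AB} ✓
  I^A i → possible child types {O, A, B, AB} ✓
  I^B I^B → possible child types {B} ✗
  I^B i → possible child types {O, B} ✗
  i i → possible child types {O, B} ✗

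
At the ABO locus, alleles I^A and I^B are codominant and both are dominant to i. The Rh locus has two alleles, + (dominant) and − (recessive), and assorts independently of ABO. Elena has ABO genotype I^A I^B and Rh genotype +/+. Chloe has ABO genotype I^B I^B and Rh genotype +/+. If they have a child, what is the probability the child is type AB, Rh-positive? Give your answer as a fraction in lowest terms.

ABO cross I^A I^B × I^B I^B → offspring phenotypes: 1/2 B, 1/2 AB.
Rh cross +/+ × +/+ → 1 Rh+.
Independent loci: P(type AB, Rh-positive) = 1/2 × 1 = 1/2.

1/2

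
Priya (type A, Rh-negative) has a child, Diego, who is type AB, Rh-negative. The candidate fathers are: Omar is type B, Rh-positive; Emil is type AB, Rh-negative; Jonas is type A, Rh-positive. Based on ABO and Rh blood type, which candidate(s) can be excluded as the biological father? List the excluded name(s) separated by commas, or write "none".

Jonas

A candidate is excluded only if no genotype consistent with his phenotype could produce a type AB, Rh-negative child with a type A, Rh-negative mother.
Jonas (type A, Rh+): no genotype consistent with that phenotype can produce a type-AB Rh- child with a type-A mother.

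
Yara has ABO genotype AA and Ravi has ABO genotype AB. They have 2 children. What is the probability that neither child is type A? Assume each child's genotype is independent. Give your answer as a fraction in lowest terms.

1/4

ABO cross AA × AB → 1/2 A, 1/2 AB.
So P(type A) = 1/2 per child.
P(not type A) = 1/2 for one child; (1/2)^2 = 1/4.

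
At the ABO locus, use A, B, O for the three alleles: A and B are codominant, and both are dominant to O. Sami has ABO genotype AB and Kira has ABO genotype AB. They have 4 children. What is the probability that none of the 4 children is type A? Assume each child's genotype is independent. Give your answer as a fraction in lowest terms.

81/256

ABO cross AB × AB → 1/4 A, 1/4 B, 1/2 AB.
So P(type A) = 1/4 per child.
P(not type A) = 3/4 for one child; (3/4)^4 = 81/256.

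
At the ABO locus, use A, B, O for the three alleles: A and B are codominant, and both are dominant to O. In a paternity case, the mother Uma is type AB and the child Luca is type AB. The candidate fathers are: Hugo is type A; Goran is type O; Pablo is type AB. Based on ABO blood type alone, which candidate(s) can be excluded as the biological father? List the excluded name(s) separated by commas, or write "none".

A candidate is excluded only if no genotype consistent with his phenotype could produce a type AB child with a type AB mother.
Goran (type O): no genotype consistent with that phenotype can produce a type-AB child with a type-AB mother.

Goran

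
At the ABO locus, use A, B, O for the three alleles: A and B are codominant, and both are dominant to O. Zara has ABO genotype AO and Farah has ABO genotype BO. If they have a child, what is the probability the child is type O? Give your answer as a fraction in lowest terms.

ABO cross AO × BO → offspring phenotypes: 1/4 O, 1/4 A, 1/4 B, 1/4 AB.
So P(type O) = 1/4.

1/4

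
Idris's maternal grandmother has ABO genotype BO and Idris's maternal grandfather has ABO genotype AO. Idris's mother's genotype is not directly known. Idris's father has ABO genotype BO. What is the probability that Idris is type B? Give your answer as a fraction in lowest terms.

1/2

Idris's mother's ABO genotype from BO × AO: 1/4 AB, 1/4 AO, 1/4 BO, 1/4 OO.
Crossing each possibility with the father BO and summing P(type B): 1/4·1/2 + 1/4·1/4 + 1/4·3/4 + 1/4·1/2 = 1/2.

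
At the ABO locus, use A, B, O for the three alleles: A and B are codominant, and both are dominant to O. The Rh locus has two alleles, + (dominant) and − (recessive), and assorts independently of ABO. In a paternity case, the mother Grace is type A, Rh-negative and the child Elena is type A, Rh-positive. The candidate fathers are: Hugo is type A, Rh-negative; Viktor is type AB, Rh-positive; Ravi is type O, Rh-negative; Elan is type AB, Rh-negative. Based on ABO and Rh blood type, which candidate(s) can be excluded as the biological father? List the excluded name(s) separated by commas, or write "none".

Hugo, Ravi, Elan

A candidate is excluded only if no genotype consistent with his phenotype could produce a type A, Rh-positive child with a type A, Rh-negative mother.
Hugo (type A, Rh-): no genotype consistent with that phenotype can produce a type-A Rh+ child with a type-A mother.
Ravi (type O, Rh-): no genotype consistent with that phenotype can produce a type-A Rh+ child with a type-A mother.
Elan (type AB, Rh-): no genotype consistent with that phenotype can produce a type-A Rh+ child with a type-A mother.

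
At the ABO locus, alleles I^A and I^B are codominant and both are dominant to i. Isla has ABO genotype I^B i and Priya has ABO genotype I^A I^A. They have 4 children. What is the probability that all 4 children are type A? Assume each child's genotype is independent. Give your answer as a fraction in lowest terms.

ABO cross I^B i × I^A I^A → 1/2 A, 1/2 AB.
So P(type A) = 1/2 per child.
All 4 independent: (1/2)^4 = 1/16.

1/16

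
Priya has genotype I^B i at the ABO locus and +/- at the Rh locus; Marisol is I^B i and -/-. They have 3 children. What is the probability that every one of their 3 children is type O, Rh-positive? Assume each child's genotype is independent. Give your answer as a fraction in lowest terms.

ABO cross I^B i × I^B i → 1/4 O, 3/4 B.
Rh cross +/- × -/- → 1/2 Rh+, 1/2 Rh-; so P(type O, Rh-positive) = 1/4 × 1/2 = 1/8 per child.
All 3 independent: (1/8)^3 = 1/512.

1/512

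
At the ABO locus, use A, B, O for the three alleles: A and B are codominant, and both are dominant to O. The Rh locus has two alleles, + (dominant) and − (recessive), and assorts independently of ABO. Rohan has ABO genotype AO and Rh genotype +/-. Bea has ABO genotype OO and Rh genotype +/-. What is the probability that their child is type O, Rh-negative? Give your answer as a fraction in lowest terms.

1/8

ABO cross AO × OO → offspring phenotypes: 1/2 O, 1/2 A.
Rh cross +/- × +/- → 3/4 Rh+, 1/4 Rh-.
Independent loci: P(type O, Rh-negative) = 1/2 × 1/4 = 1/8.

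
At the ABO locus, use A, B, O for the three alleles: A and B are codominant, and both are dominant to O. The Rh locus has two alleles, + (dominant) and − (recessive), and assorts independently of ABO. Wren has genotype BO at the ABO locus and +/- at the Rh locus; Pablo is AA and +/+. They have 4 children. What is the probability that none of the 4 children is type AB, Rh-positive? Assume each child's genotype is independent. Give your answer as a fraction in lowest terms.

ABO cross BO × AA → 1/2 A, 1/2 AB.
Rh cross +/- × +/+ → 1 Rh+; so P(type AB, Rh-positive) = 1/2 × 1 = 1/2 per child.
P(not type AB, Rh-positive) = 1/2 for one child; (1/2)^4 = 1/16.

1/16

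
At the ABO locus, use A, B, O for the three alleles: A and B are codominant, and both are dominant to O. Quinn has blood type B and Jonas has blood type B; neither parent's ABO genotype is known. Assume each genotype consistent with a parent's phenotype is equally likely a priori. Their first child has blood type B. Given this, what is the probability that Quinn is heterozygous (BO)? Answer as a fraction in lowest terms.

7/15

Possible genotypes: Quinn ∈ {BB, BO}; Jonas ∈ {BB, BO}.
Weight each parental genotype pair by prior × P(type-B child):
  BB × BB: posterior weight 4/15.
  BB × BO: posterior weight 4/15.
  BO × BB: posterior weight 4/15.
  BO × BO: posterior weight 1/5.
Sum the posterior weight over pairs where Quinn is BO: 7/15.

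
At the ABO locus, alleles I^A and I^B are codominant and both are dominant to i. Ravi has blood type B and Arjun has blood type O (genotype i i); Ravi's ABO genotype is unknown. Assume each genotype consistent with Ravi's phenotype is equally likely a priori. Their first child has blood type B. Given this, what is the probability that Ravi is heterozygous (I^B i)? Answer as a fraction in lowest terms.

1/3

Possible genotypes: Ravi ∈ {I^B I^B, I^B i}; Arjun ∈ {i i}.
Weight each parental genotype pair by prior × P(type-B child):
  I^B I^B × i i: posterior weight 2/3.
  I^B i × i i: posterior weight 1/3.
Sum the posterior weight over pairs where Ravi is I^B i: 1/3.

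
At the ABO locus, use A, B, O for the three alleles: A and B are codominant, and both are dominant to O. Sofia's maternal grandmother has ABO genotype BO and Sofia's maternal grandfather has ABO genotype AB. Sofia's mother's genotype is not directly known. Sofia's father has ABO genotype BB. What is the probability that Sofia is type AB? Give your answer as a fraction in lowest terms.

1/4

Sofia's mother's ABO genotype from BO × AB: 1/4 AB, 1/4 AO, 1/4 BB, 1/4 BO.
Crossing each possibility with the father BB and summing P(type AB): 1/4·1/2 + 1/4·1/2 + 1/4·0 + 1/4·0 = 1/4.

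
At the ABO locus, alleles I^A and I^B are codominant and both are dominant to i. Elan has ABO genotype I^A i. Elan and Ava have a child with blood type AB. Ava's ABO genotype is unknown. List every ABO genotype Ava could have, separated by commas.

I^A I^B, I^B I^B, I^B i

For each candidate genotype of Ava, check whether crossing it with I^A i can produce every observed child phenotype.
  I^A I^A → possible child types {A} ✗
  I^A I^B → possible child types {A, B, AB} ✓
  I^A i → possible child types {O, A} ✗
  I^B I^B → possible child types {B, AB} ✓
  I^B i → possible child types {O, A, B, AB} ✓
  i i → possible child types {O, A} ✗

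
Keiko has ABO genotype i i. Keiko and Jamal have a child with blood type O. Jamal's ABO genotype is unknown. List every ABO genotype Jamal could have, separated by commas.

For each candidate genotype of Jamal, check whether crossing it with i i can produce every observed child phenotype.
  I^A I^A → possible child types {A} ✗
  I^A I^B → possible child types {A, B} ✗
  I^A i → possible child types {O, A} ✓
  I^B I^B → possible child types {B} ✗
  I^B i → possible child types {O, B} ✓
  i i → possible child types {O} ✓

I^A i, I^B i, i i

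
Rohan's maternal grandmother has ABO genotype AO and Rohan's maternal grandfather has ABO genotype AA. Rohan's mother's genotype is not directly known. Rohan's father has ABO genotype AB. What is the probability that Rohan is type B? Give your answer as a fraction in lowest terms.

Rohan's mother's ABO genotype from AO × AA: 1/2 AA, 1/2 AO.
Crossing each possibility with the father AB and summing P(type B): 1/2·0 + 1/2·1/4 = 1/8.

1/8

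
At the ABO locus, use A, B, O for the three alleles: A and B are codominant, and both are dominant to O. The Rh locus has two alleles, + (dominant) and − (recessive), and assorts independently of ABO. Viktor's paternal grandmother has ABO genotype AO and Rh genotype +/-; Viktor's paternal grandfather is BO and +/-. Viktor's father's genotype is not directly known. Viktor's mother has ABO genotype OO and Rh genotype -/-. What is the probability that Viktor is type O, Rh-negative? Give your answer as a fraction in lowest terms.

Viktor's father's ABO genotype from AO × BO: 1/4 AB, 1/4 AO, 1/4 BO, 1/4 OO.
Crossing each possibility with the mother OO and summing P(type O): 1/4·0 + 1/4·1/2 + 1/4·1/2 + 1/4·1 = 1/2.
Similarly for Rh via the father's Rh distribution: P(Rh-) = 1/2.
Independent loci: 1/2 × 1/2 = 1/4.

1/4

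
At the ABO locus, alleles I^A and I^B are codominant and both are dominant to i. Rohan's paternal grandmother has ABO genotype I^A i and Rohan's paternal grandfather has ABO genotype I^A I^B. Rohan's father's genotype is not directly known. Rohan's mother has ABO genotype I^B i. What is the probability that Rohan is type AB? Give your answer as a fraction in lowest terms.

1/4

Rohan's father's ABO genotype from I^A i × I^A I^B: 1/4 I^A I^A, 1/4 I^A I^B, 1/4 I^A i, 1/4 I^B i.
Crossing each possibility with the mother I^B i and summing P(type AB): 1/4·1/2 + 1/4·1/4 + 1/4·1/4 + 1/4·0 = 1/4.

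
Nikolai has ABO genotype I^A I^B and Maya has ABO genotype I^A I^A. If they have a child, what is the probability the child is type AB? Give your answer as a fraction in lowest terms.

1/2

ABO cross I^A I^B × I^A I^A → offspring phenotypes: 1/2 A, 1/2 AB.
So P(type AB) = 1/2.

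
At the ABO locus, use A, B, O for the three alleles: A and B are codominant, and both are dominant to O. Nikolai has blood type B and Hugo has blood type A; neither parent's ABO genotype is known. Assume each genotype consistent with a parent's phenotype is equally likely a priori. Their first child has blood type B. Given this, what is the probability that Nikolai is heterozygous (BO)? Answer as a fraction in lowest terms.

1/3

Possible genotypes: Nikolai ∈ {BB, BO}; Hugo ∈ {AA, AO}.
Weight each parental genotype pair by prior × P(type-B child):
  BB × AO: posterior weight 2/3.
  BO × AO: posterior weight 1/3.
Sum the posterior weight over pairs where Nikolai is BO: 1/3.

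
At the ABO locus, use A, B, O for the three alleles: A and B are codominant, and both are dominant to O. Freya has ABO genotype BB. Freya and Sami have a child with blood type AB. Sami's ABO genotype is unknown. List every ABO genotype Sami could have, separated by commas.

AA, AB, AO

For each candidate genotype of Sami, check whether crossing it with BB can produce every observed child phenotype.
  AA → possible child types {AB} ✓
  AB → possible child types {B, AB} ✓
  AO → possible child types {B, AB} ✓
  BB → possible child types {B} ✗
  BO → possible child types {B} ✗
  OO → possible child types {B} ✗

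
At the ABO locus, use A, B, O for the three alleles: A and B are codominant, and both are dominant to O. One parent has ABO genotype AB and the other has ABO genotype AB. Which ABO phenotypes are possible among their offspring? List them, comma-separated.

A, B, AB

Gametes from AB × AB give offspring ABO genotypes AA, AB, BB, i.e. phenotypes A, B, AB.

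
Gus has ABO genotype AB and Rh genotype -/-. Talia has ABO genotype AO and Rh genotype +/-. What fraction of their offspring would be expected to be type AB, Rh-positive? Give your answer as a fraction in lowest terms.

1/8

ABO cross AB × AO → offspring phenotypes: 1/2 A, 1/4 B, 1/4 AB.
Rh cross -/- × +/- → 1/2 Rh+, 1/2 Rh-.
Independent loci: P(type AB, Rh-positive) = 1/4 × 1/2 = 1/8.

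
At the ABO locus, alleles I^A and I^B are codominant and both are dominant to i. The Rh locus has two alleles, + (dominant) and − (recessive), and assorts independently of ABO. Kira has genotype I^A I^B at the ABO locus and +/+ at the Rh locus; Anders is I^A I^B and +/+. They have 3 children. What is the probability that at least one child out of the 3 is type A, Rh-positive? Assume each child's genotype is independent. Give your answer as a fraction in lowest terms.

37/64

ABO cross I^A I^B × I^A I^B → 1/4 A, 1/4 B, 1/2 AB.
Rh cross +/+ × +/+ → 1 Rh+; so P(type A, Rh-positive) = 1/4 × 1 = 1/4 per child.
P(none) = (3/4)^3 = 27/64; P(at least one) = 1 − 27/64 = 37/64.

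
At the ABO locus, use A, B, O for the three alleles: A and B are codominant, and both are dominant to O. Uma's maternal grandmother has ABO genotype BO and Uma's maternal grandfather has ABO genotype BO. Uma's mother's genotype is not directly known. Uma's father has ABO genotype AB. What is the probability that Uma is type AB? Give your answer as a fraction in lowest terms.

Uma's mother's ABO genotype from BO × BO: 1/4 BB, 1/2 BO, 1/4 OO.
Crossing each possibility with the father AB and summing P(type AB): 1/4·1/2 + 1/2·1/4 + 1/4·0 = 1/4.

1/4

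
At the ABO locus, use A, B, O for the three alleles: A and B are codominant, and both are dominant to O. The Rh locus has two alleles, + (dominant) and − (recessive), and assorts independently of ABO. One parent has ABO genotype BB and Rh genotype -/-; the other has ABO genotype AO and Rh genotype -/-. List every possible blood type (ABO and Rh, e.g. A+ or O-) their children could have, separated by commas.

Gametes from BB × AO give offspring ABO genotypes AB, BO, i.e. phenotypes B, AB.
Rh cross -/- × -/- → phenotypes Rh-.
Combining independently: B-, AB-.

B-, AB-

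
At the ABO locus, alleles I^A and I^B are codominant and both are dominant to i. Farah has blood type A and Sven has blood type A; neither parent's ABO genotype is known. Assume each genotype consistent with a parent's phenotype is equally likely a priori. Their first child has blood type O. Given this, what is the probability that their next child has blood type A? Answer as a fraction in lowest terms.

3/4

Possible genotypes: Farah ∈ {I^A I^A, I^A i}; Sven ∈ {I^A I^A, I^A i}.
Weight each parental genotype pair by prior × P(type-O child):
  I^A i × I^A i: posterior weight 1; P(next child type A) = 3/4.
Weighted sum = 3/4.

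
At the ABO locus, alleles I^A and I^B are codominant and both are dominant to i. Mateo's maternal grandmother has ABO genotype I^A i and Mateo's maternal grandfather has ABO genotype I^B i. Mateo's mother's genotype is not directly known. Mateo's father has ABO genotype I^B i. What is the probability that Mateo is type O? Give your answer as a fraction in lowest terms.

1/4

Mateo's mother's ABO genotype from I^A i × I^B i: 1/4 I^A I^B, 1/4 I^A i, 1/4 I^B i, 1/4 i i.
Crossing each possibility with the father I^B i and summing P(type O): 1/4·0 + 1/4·1/4 + 1/4·1/4 + 1/4·1/2 = 1/4.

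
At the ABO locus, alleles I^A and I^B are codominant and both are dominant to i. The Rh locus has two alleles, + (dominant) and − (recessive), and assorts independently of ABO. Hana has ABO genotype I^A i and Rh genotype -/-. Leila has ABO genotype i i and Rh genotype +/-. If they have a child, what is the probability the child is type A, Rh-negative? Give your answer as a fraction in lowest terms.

1/4

ABO cross I^A i × i i → offspring phenotypes: 1/2 O, 1/2 A.
Rh cross -/- × +/- → 1/2 Rh+, 1/2 Rh-.
Independent loci: P(type A, Rh-negative) = 1/2 × 1/2 = 1/4.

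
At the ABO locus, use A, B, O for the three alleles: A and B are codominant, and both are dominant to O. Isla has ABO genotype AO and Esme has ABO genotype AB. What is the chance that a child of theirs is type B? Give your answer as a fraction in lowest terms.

ABO cross AO × AB → offspring phenotypes: 1/2 A, 1/4 B, 1/4 AB.
So P(type B) = 1/4.

1/4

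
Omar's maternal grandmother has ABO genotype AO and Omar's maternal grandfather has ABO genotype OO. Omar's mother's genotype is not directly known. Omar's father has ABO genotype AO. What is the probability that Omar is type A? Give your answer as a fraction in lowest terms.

Omar's mother's ABO genotype from AO × OO: 1/2 AO, 1/2 OO.
Crossing each possibility with the father AO and summing P(type A): 1/2·3/4 + 1/2·1/2 = 5/8.

5/8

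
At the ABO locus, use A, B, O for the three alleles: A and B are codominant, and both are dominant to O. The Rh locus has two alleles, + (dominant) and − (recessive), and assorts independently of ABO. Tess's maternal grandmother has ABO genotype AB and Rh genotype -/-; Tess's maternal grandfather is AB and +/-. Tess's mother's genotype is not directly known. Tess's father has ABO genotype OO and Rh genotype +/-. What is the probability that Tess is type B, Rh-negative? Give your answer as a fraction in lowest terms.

3/16

Tess's mother's ABO genotype from AB × AB: 1/4 AA, 1/2 AB, 1/4 BB.
Crossing each possibility with the father OO and summing P(type B): 1/4·0 + 1/2·1/2 + 1/4·1 = 1/2.
Similarly for Rh via the mother's Rh distribution: P(Rh-) = 3/8.
Independent loci: 1/2 × 3/8 = 3/16.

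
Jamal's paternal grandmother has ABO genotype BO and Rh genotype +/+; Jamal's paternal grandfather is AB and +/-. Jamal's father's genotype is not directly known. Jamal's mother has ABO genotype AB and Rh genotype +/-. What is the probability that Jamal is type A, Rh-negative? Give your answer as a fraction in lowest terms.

1/32

Jamal's father's ABO genotype from BO × AB: 1/4 AB, 1/4 AO, 1/4 BB, 1/4 BO.
Crossing each possibility with the mother AB and summing P(type A): 1/4·1/4 + 1/4·1/2 + 1/4·0 + 1/4·1/4 = 1/4.
Similarly for Rh via the father's Rh distribution: P(Rh-) = 1/8.
Independent loci: 1/4 × 1/8 = 1/32.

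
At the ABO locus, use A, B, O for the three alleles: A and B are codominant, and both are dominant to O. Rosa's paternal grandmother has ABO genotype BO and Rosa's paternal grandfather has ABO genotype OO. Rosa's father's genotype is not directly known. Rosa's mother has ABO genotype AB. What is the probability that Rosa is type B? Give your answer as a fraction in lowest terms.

1/2

Rosa's father's ABO genotype from BO × OO: 1/2 BO, 1/2 OO.
Crossing each possibility with the mother AB and summing P(type B): 1/2·1/2 + 1/2·1/2 = 1/2.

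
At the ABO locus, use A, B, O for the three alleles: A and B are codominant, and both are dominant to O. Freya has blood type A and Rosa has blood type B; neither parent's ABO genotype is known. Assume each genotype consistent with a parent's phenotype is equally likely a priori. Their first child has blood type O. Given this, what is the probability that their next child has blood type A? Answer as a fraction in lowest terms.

Possible genotypes: Freya ∈ {AA, AO}; Rosa ∈ {BB, BO}.
Weight each parental genotype pair by prior × P(type-O child):
  AO × BO: posterior weight 1; P(next child type A) = 1/4.
Weighted sum = 1/4.

1/4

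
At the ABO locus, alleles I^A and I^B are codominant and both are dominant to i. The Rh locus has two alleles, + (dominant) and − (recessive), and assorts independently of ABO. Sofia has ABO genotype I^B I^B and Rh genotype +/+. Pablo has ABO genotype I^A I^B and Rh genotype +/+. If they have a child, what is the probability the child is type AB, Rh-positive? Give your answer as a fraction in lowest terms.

ABO cross I^B I^B × I^A I^B → offspring phenotypes: 1/2 B, 1/2 AB.
Rh cross +/+ × +/+ → 1 Rh+.
Independent loci: P(type AB, Rh-positive) = 1/2 × 1 = 1/2.

1/2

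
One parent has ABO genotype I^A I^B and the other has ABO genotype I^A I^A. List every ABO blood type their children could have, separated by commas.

A, AB

Gametes from I^A I^B × I^A I^A give offspring ABO genotypes I^A I^A, I^A I^B, i.e. phenotypes A, AB.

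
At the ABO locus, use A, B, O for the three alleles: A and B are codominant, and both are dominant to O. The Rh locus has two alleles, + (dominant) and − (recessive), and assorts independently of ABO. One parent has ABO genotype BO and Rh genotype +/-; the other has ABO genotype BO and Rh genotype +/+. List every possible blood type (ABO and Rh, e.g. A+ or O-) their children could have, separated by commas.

Gametes from BO × BO give offspring ABO genotypes BB, BO, OO, i.e. phenotypes O, B.
Rh cross +/- × +/+ → phenotypes Rh+.
Combining independently: O+, B+.

O+, B+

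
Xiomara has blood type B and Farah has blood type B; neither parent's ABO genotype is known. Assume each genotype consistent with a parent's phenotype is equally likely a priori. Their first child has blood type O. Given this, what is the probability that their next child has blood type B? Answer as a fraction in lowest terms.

Possible genotypes: Xiomara ∈ {BB, BO}; Farah ∈ {BB, BO}.
Weight each parental genotype pair by prior × P(type-O child):
  BO × BO: posterior weight 1; P(next child type B) = 3/4.
Weighted sum = 3/4.

3/4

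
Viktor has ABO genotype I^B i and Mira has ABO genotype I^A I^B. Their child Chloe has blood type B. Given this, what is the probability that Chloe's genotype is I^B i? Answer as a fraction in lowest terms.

Cross I^B i × I^A I^B → 1/4 I^A I^B, 1/4 I^A i, 1/4 I^B I^B, 1/4 I^B i.
Type-B genotypes among offspring: I^B I^B (1/4), I^B i (1/4); total 1/2.
P(I^B i | type B) = (1/4) / (1/2) = 1/2.

1/2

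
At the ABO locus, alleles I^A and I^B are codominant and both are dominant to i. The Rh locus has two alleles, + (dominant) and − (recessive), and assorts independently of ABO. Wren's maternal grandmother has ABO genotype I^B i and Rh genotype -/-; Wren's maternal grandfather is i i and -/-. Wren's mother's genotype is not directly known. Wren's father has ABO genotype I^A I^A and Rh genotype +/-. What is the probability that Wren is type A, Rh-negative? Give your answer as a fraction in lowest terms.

Wren's mother's ABO genotype from I^B i × i i: 1/2 I^B i, 1/2 i i.
Crossing each possibility with the father I^A I^A and summing P(type A): 1/2·1/2 + 1/2·1 = 3/4.
Similarly for Rh via the mother's Rh distribution: P(Rh-) = 1/2.
Independent loci: 3/4 × 1/2 = 3/8.

3/8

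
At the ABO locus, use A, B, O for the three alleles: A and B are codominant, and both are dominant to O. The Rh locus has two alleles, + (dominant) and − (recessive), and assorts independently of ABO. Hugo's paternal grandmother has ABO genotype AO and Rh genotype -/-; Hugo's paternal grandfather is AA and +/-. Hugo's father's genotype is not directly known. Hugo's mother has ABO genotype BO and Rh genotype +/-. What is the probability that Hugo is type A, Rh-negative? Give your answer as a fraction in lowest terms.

9/64

Hugo's father's ABO genotype from AO × AA: 1/2 AA, 1/2 AO.
Crossing each possibility with the mother BO and summing P(type A): 1/2·1/2 + 1/2·1/4 = 3/8.
Similarly for Rh via the father's Rh distribution: P(Rh-) = 3/8.
Independent loci: 3/8 × 3/8 = 9/64.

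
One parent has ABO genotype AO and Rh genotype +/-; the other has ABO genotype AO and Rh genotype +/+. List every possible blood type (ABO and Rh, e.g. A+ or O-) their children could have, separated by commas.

Gametes from AO × AO give offspring ABO genotypes AA, AO, OO, i.e. phenotypes O, A.
Rh cross +/- × +/+ → phenotypes Rh+.
Combining independently: O+, A+.

O+, A+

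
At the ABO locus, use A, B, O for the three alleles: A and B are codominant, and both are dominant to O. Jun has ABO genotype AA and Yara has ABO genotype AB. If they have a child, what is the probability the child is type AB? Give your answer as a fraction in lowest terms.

1/2

ABO cross AA × AB → offspring phenotypes: 1/2 A, 1/2 AB.
So P(type AB) = 1/2.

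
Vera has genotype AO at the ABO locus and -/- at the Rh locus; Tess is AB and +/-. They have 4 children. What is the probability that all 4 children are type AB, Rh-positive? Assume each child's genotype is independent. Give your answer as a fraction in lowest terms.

1/4096

ABO cross AO × AB → 1/2 A, 1/4 B, 1/4 AB.
Rh cross -/- × +/- → 1/2 Rh+, 1/2 Rh-; so P(type AB, Rh-positive) = 1/4 × 1/2 = 1/8 per child.
All 4 independent: (1/8)^4 = 1/4096.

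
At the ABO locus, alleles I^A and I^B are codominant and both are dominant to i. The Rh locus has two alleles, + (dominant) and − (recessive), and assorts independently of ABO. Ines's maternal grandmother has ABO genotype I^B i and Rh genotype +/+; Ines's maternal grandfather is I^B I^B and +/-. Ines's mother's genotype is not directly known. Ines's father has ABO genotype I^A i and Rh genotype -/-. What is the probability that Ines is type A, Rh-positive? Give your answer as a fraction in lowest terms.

3/32

Ines's mother's ABO genotype from I^B i × I^B I^B: 1/2 I^B I^B, 1/2 I^B i.
Crossing each possibility with the father I^A i and summing P(type A): 1/2·0 + 1/2·1/4 = 1/8.
Similarly for Rh via the mother's Rh distribution: P(Rh+) = 3/4.
Independent loci: 1/8 × 3/4 = 3/32.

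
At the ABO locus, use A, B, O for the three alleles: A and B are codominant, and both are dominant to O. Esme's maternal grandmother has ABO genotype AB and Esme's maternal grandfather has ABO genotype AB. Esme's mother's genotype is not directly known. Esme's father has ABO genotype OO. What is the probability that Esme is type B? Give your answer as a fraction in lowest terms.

Esme's mother's ABO genotype from AB × AB: 1/4 AA, 1/2 AB, 1/4 BB.
Crossing each possibility with the father OO and summing P(type B): 1/4·0 + 1/2·1/2 + 1/4·1 = 1/2.

1/2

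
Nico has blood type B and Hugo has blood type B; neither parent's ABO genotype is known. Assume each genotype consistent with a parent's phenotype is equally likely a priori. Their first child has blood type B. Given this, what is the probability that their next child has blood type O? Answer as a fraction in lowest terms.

Possible genotypes: Nico ∈ {I^B I^B, I^B i}; Hugo ∈ {I^B I^B, I^B i}.
Weight each parental genotype pair by prior × P(type-B child):
  I^B I^B × I^B I^B: posterior weight 4/15; P(next child type O) = 0.
  I^B I^B × I^B i: posterior weight 4/15; P(next child type O) = 0.
  I^B i × I^B I^B: posterior weight 4/15; P(next child type O) = 0.
  I^B i × I^B i: posterior weight 1/5; P(next child type O) = 1/4.
Weighted sum = 1/20.

1/20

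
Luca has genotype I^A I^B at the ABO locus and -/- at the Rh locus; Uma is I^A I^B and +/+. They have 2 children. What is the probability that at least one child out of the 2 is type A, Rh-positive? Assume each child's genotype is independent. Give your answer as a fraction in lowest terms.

7/16

ABO cross I^A I^B × I^A I^B → 1/4 A, 1/4 B, 1/2 AB.
Rh cross -/- × +/+ → 1 Rh+; so P(type A, Rh-positive) = 1/4 × 1 = 1/4 per child.
P(none) = (3/4)^2 = 9/16; P(at least one) = 1 − 9/16 = 7/16.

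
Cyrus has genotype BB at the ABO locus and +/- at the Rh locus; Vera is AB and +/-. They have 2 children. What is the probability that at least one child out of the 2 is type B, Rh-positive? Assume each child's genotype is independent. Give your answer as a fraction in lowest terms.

39/64

ABO cross BB × AB → 1/2 B, 1/2 AB.
Rh cross +/- × +/- → 3/4 Rh+, 1/4 Rh-; so P(type B, Rh-positive) = 1/2 × 3/4 = 3/8 per child.
P(none) = (5/8)^2 = 25/64; P(at least one) = 1 − 25/64 = 39/64.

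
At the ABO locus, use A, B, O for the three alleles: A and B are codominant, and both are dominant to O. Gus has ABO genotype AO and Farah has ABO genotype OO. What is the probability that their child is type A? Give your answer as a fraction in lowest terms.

1/2

ABO cross AO × OO → offspring phenotypes: 1/2 O, 1/2 A.
So P(type A) = 1/2.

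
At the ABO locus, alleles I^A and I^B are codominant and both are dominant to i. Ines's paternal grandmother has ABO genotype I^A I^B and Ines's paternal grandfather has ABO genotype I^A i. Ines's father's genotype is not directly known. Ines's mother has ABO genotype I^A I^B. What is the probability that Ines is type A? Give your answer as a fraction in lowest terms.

3/8

Ines's father's ABO genotype from I^A I^B × I^A i: 1/4 I^A I^A, 1/4 I^A I^B, 1/4 I^A i, 1/4 I^B i.
Crossing each possibility with the mother I^A I^B and summing P(type A): 1/4·1/2 + 1/4·1/4 + 1/4·1/2 + 1/4·1/4 = 3/8.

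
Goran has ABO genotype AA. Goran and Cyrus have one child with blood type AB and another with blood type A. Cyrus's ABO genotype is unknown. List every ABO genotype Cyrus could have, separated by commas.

For each candidate genotype of Cyrus, check whether crossing it with AA can produce every observed child phenotype.
  AA → possible child types {A} ✗
  AB → possible child types {A, AB} ✓
  AO → possible child types {A} ✗
  BB → possible child types {AB} ✗
  BO → possible child types {A, AB} ✓
  OO → possible child types {A} ✗

AB, BO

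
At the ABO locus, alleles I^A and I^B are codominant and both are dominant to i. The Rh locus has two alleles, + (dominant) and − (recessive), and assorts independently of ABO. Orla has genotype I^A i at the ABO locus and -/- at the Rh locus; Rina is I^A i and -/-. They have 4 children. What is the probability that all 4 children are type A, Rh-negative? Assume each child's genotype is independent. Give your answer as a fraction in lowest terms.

81/256

ABO cross I^A i × I^A i → 1/4 O, 3/4 A.
Rh cross -/- × -/- → 1 Rh-; so P(type A, Rh-negative) = 3/4 × 1 = 3/4 per child.
All 4 independent: (3/4)^4 = 81/256.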